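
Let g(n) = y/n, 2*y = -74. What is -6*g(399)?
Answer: 74/133 ≈ 0.55639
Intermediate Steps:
y = -37 (y = (1/2)*(-74) = -37)
g(n) = -37/n
-6*g(399) = -(-222)/399 = -6*(-37/399) = 74/133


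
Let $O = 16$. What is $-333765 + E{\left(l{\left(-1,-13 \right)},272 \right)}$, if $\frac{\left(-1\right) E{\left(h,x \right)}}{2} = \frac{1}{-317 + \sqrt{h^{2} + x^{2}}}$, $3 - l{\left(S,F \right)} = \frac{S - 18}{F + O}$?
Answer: $- \frac{79356294459}{237761} + \frac{24 \sqrt{41665}}{237761} \approx -3.3377 \cdot 10^{5}$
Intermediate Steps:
$l{\left(S,F \right)} = 3 - \frac{-18 + S}{16 + F}$ ($l{\left(S,F \right)} = 3 - \frac{S - 18}{F + 16} = 3 - \frac{-18 + S}{16 + F}$)
$E{\left(h,x \right)} = - \frac{2}{-317 + \sqrt{h^{2} + x^{2}}}$
$-333765 + E{\left(l{\left(-1,-13 \right)},272 \right)} = -333765 - \frac{2}{-317 + \sqrt{\left(\frac{66 - -1 + 3 \left(-13\right)}{16 - 13}\right)^{2} + 272^{2}}} = -333765 - \frac{2}{-317 + \sqrt{\left(\frac{66 + 1 - 39}{3}\right)^{2} + 73984}} = -333765 - \frac{2}{-317 + \sqrt{\left(\frac{1}{3} \cdot 28\right)^{2} + 73984}} = -333765 - \frac{2}{-317 + \sqrt{\left(\frac{28}{3}\right)^{2} + 73984}} = -333765 - \frac{2}{-317 + \sqrt{\frac{784}{9} + 73984}} = -333765 - \frac{2}{-317 + \sqrt{\frac{666640}{9}}} = -333765 - \frac{2}{-317 + \frac{4 \sqrt{41665}}{3}}$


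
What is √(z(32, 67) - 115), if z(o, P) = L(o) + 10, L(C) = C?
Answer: I*√73 ≈ 8.544*I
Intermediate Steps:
z(o, P) = 10 + o (z(o, P) = o + 10 = 10 + o)
√(z(32, 67) - 115) = √((10 + 32) - 115) = √(42 - 115) = √(-73) = I*√73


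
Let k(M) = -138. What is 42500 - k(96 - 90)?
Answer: 42638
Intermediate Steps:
42500 - k(96 - 90) = 42500 - 1*(-138) = 42500 + 138 = 42638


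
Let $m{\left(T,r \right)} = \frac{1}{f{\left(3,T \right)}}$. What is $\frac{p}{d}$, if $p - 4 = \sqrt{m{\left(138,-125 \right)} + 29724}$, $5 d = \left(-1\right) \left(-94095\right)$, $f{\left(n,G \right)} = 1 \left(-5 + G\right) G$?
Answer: $\frac{4}{18819} + \frac{\sqrt{10013103567138}}{345403926} \approx 0.0093738$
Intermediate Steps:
$f{\left(n,G \right)} = G \left(-5 + G\right)$ ($f{\left(n,G \right)} = \left(-5 + G\right) G = G \left(-5 + G\right)$)
$m{\left(T,r \right)} = \frac{1}{T \left(-5 + T\right)}$
$d = 18819$ ($d = \frac{\left(-1\right) \left(-94095\right)}{5} = \frac{1}{5} \cdot 94095 = 18819$)
$p = 4 + \frac{\sqrt{10013103567138}}{18354}$ ($p = 4 + \sqrt{\frac{1}{138 \left(-5 + 138\right)} + 29724} = 4 + \sqrt{\frac{1}{138 \cdot 133} + 29724} = 4 + \sqrt{\frac{1}{138} \cdot \frac{1}{133} + 29724} = 4 + \sqrt{\frac{1}{18354} + 29724} = 4 + \sqrt{\frac{545554297}{18354}} = 4 + \frac{\sqrt{10013103567138}}{18354} \approx 176.41$)
$\frac{p}{d} = \frac{4 + \frac{\sqrt{10013103567138}}{18354}}{18819} = \left(4 + \frac{\sqrt{10013103567138}}{18354}\right) \frac{1}{18819} = \frac{4}{18819} + \frac{\sqrt{10013103567138}}{345403926}$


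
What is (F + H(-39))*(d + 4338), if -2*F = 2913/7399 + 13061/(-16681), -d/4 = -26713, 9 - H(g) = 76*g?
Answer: 5828893782769600/17631817 ≈ 3.3059e+8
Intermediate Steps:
H(g) = 9 - 76*g
d = 106852 (d = -4*(-26713) = 106852)
F = 3431899/17631817 (F = -(2913/7399 + 13061/(-16681))/2 = -(2913*(1/7399) + 13061*(-1/16681))/2 = -(2913/7399 - 13061/16681)/2 = -½*(-6863798/17631817) = 3431899/17631817 ≈ 0.19464)
(F + H(-39))*(d + 4338) = (3431899/17631817 + (9 - 76*(-39)))*(106852 + 4338) = (3431899/17631817 + (9 + 2964))*111190 = (3431899/17631817 + 2973)*111190 = (52422823840/17631817)*111190 = 5828893782769600/17631817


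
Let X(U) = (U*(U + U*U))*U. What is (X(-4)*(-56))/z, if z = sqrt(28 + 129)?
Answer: -10752*sqrt(157)/157 ≈ -858.10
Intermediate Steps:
X(U) = U**2*(U + U**2) (X(U) = (U*(U + U**2))*U = U**2*(U + U**2))
z = sqrt(157) ≈ 12.530
(X(-4)*(-56))/z = (((-4)**3*(1 - 4))*(-56))/(sqrt(157)) = (-64*(-3)*(-56))*(sqrt(157)/157) = (192*(-56))*(sqrt(157)/157) = -10752*sqrt(157)/157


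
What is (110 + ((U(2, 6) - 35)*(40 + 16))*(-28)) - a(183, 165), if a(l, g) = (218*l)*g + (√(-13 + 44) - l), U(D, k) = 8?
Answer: -6539881 - √31 ≈ -6.5399e+6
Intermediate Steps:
a(l, g) = √31 - l + 218*g*l (a(l, g) = 218*g*l + (√31 - l) = √31 - l + 218*g*l)
(110 + ((U(2, 6) - 35)*(40 + 16))*(-28)) - a(183, 165) = (110 + ((8 - 35)*(40 + 16))*(-28)) - (√31 - 1*183 + 218*165*183) = (110 - 27*56*(-28)) - (√31 - 183 + 6582510) = (110 - 1512*(-28)) - (6582327 + √31) = (110 + 42336) + (-6582327 - √31) = 42446 + (-6582327 - √31) = -6539881 - √31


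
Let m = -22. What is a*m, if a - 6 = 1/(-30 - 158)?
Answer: -12397/94 ≈ -131.88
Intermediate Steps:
a = 1127/188 (a = 6 + 1/(-30 - 158) = 6 + 1/(-188) = 6 - 1/188 = 1127/188 ≈ 5.9947)
a*m = (1127/188)*(-22) = -12397/94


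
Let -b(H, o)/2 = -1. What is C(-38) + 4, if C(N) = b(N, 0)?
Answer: 6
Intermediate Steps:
b(H, o) = 2 (b(H, o) = -2*(-1) = 2)
C(N) = 2
C(-38) + 4 = 2 + 4 = 6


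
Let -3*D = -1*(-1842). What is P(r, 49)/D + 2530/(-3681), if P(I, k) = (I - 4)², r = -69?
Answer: -21169469/2260134 ≈ -9.3665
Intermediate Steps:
P(I, k) = (-4 + I)²
D = -614 (D = -(-1)*(-1842)/3 = -⅓*1842 = -614)
P(r, 49)/D + 2530/(-3681) = (-4 - 69)²/(-614) + 2530/(-3681) = (-73)²*(-1/614) + 2530*(-1/3681) = 5329*(-1/614) - 2530/3681 = -5329/614 - 2530/3681 = -21169469/2260134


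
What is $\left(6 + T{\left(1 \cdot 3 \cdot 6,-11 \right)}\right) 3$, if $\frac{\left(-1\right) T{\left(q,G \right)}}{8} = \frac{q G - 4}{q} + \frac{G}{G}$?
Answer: $\frac{790}{3} \approx 263.33$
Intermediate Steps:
$T{\left(q,G \right)} = -8 - \frac{8 \left(-4 + G q\right)}{q}$ ($T{\left(q,G \right)} = - 8 \left(\frac{q G - 4}{q} + \frac{G}{G}\right) = - 8 \left(\frac{G q - 4}{q} + 1\right) = - 8 \left(\frac{-4 + G q}{q} + 1\right) = - 8 \left(1 + \frac{-4 + G q}{q}\right) = -8 - \frac{8 \left(-4 + G q\right)}{q}$)
$\left(6 + T{\left(1 \cdot 3 \cdot 6,-11 \right)}\right) 3 = \left(6 - \left(-80 - \frac{16}{9}\right)\right) 3 = \left(6 + \left(-8 + 88 + \frac{32}{3 \cdot 6}\right)\right) 3 = \left(6 + \left(-8 + 88 + \frac{32}{18}\right)\right) 3 = \left(6 + \left(-8 + 88 + 32 \cdot \frac{1}{18}\right)\right) 3 = \left(6 + \left(-8 + 88 + \frac{16}{9}\right)\right) 3 = \left(6 + \frac{736}{9}\right) 3 = \frac{790}{9} \cdot 3 = \frac{790}{3}$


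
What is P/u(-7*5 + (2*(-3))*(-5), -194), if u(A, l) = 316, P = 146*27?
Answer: 1971/158 ≈ 12.475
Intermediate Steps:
P = 3942
P/u(-7*5 + (2*(-3))*(-5), -194) = 3942/316 = 3942*(1/316) = 1971/158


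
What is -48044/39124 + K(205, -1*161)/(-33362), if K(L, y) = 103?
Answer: -401718425/326313722 ≈ -1.2311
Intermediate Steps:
-48044/39124 + K(205, -1*161)/(-33362) = -48044/39124 + 103/(-33362) = -48044*1/39124 + 103*(-1/33362) = -12011/9781 - 103/33362 = -401718425/326313722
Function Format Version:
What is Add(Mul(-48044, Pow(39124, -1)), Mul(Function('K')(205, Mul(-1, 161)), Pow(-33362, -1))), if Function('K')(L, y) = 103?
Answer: Rational(-401718425, 326313722) ≈ -1.2311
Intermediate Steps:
Add(Mul(-48044, Pow(39124, -1)), Mul(Function('K')(205, Mul(-1, 161)), Pow(-33362, -1))) = Add(Mul(-48044, Pow(39124, -1)), Mul(103, Pow(-33362, -1))) = Add(Mul(-48044, Rational(1, 39124)), Mul(103, Rational(-1, 33362))) = Add(Rational(-12011, 9781), Rational(-103, 33362)) = Rational(-401718425, 326313722)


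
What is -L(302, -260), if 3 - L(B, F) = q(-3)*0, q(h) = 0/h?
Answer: -3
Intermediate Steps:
q(h) = 0
L(B, F) = 3 (L(B, F) = 3 - 0*0 = 3 - 1*0 = 3 + 0 = 3)
-L(302, -260) = -1*3 = -3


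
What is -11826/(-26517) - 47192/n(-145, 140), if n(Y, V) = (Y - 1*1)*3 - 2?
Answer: 52358071/486145 ≈ 107.70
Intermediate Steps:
n(Y, V) = -5 + 3*Y (n(Y, V) = (Y - 1)*3 - 2 = (-1 + Y)*3 - 2 = (-3 + 3*Y) - 2 = -5 + 3*Y)
-11826/(-26517) - 47192/n(-145, 140) = -11826/(-26517) - 47192/(-5 + 3*(-145)) = -11826*(-1/26517) - 47192/(-5 - 435) = 3942/8839 - 47192/(-440) = 3942/8839 - 47192*(-1/440) = 3942/8839 + 5899/55 = 52358071/486145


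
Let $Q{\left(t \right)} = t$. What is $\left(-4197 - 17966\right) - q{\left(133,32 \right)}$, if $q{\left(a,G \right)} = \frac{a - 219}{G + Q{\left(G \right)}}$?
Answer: $- \frac{709173}{32} \approx -22162.0$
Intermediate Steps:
$q{\left(a,G \right)} = \frac{-219 + a}{2 G}$ ($q{\left(a,G \right)} = \frac{a - 219}{G + G} = \frac{-219 + a}{2 G}$)
$\left(-4197 - 17966\right) - q{\left(133,32 \right)} = \left(-4197 - 17966\right) - \frac{-219 + 133}{2 \cdot 32} = \left(-4197 - 17966\right) - \frac{1}{2} \cdot \frac{1}{32} \left(-86\right) = -22163 - - \frac{43}{32} = -22163 + \frac{43}{32} = - \frac{709173}{32}$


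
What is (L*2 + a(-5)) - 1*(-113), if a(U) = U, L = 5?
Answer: 118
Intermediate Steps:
(L*2 + a(-5)) - 1*(-113) = (5*2 - 5) - 1*(-113) = (10 - 5) + 113 = 5 + 113 = 118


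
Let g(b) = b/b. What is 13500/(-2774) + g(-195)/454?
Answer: -3063113/629698 ≈ -4.8644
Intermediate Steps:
g(b) = 1
13500/(-2774) + g(-195)/454 = 13500/(-2774) + 1/454 = 13500*(-1/2774) + 1*(1/454) = -6750/1387 + 1/454 = -3063113/629698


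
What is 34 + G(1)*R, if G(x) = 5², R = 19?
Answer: 509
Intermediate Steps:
G(x) = 25
34 + G(1)*R = 34 + 25*19 = 34 + 475 = 509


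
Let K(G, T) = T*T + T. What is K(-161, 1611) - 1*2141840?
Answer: 455092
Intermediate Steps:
K(G, T) = T + T² (K(G, T) = T² + T = T + T²)
K(-161, 1611) - 1*2141840 = 1611*(1 + 1611) - 1*2141840 = 1611*1612 - 2141840 = 2596932 - 2141840 = 455092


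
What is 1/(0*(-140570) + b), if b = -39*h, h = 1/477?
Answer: -159/13 ≈ -12.231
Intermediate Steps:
h = 1/477 ≈ 0.0020964
b = -13/159 (b = -39*1/477 = -13/159 ≈ -0.081761)
1/(0*(-140570) + b) = 1/(0*(-140570) - 13/159) = 1/(0 - 13/159) = 1/(-13/159) = -159/13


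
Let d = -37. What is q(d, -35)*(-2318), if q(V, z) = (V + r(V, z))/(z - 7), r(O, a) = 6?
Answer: -35929/21 ≈ -1710.9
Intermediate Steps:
q(V, z) = (6 + V)/(-7 + z) (q(V, z) = (V + 6)/(z - 7) = (6 + V)/(-7 + z))
q(d, -35)*(-2318) = ((6 - 37)/(-7 - 35))*(-2318) = (-31/(-42))*(-2318) = -1/42*(-31)*(-2318) = (31/42)*(-2318) = -35929/21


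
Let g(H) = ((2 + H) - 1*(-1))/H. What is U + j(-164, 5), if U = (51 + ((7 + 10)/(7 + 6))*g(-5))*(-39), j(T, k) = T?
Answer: -10867/5 ≈ -2173.4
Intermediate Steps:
g(H) = (3 + H)/H (g(H) = ((2 + H) + 1)/H = (3 + H)/H)
U = -10047/5 (U = (51 + ((7 + 10)/(7 + 6))*((3 - 5)/(-5)))*(-39) = (51 + (17/13)*(-⅕*(-2)))*(-39) = (51 + (17*(1/13))*(⅖))*(-39) = (51 + (17/13)*(⅖))*(-39) = (51 + 34/65)*(-39) = (3349/65)*(-39) = -10047/5 ≈ -2009.4)
U + j(-164, 5) = -10047/5 - 164 = -10867/5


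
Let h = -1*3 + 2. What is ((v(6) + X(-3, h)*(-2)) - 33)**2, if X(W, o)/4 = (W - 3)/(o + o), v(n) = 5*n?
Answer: 729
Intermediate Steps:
h = -1 (h = -3 + 2 = -1)
X(W, o) = 2*(-3 + W)/o (X(W, o) = 4*((W - 3)/(o + o)) = 4*((-3 + W)/((2*o))) = 4*((-3 + W)*(1/(2*o))) = 4*((-3 + W)/(2*o)) = 2*(-3 + W)/o)
((v(6) + X(-3, h)*(-2)) - 33)**2 = ((5*6 + (2*(-3 - 3)/(-1))*(-2)) - 33)**2 = ((30 + (2*(-1)*(-6))*(-2)) - 33)**2 = ((30 + 12*(-2)) - 33)**2 = ((30 - 24) - 33)**2 = (6 - 33)**2 = (-27)**2 = 729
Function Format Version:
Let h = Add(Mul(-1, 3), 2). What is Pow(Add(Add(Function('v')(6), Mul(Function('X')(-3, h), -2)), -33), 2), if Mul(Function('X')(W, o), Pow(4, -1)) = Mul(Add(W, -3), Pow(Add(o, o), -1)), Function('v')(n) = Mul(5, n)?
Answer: 729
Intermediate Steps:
h = -1 (h = Add(-3, 2) = -1)
Function('X')(W, o) = Mul(2, Pow(o, -1), Add(-3, W)) (Function('X')(W, o) = Mul(4, Mul(Add(W, -3), Pow(Add(o, o), -1))) = Mul(4, Mul(Add(-3, W), Pow(Mul(2, o), -1))) = Mul(4, Mul(Add(-3, W), Mul(Rational(1, 2), Pow(o, -1)))) = Mul(4, Mul(Rational(1, 2), Pow(o, -1), Add(-3, W))) = Mul(2, Pow(o, -1), Add(-3, W)))
Pow(Add(Add(Function('v')(6), Mul(Function('X')(-3, h), -2)), -33), 2) = Pow(Add(Add(Mul(5, 6), Mul(Mul(2, Pow(-1, -1), Add(-3, -3)), -2)), -33), 2) = Pow(Add(Add(30, Mul(Mul(2, -1, -6), -2)), -33), 2) = Pow(Add(Add(30, Mul(12, -2)), -33), 2) = Pow(Add(Add(30, -24), -33), 2) = Pow(Add(6, -33), 2) = Pow(-27, 2) = 729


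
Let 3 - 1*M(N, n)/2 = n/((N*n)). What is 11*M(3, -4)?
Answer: 176/3 ≈ 58.667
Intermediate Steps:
M(N, n) = 6 - 2/N (M(N, n) = 6 - 2*n/(N*n) = 6 - 2*n*1/(N*n) = 6 - 2/N)
11*M(3, -4) = 11*(6 - 2/3) = 11*(16/3) = 176/3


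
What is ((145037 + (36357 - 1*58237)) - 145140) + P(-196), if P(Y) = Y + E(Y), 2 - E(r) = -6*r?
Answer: -23353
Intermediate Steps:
E(r) = 2 + 6*r (E(r) = 2 - (-6)*r = 2 + 6*r)
P(Y) = 2 + 7*Y (P(Y) = Y + (2 + 6*Y) = 2 + 7*Y)
((145037 + (36357 - 1*58237)) - 145140) + P(-196) = ((145037 + (36357 - 1*58237)) - 145140) + (2 + 7*(-196)) = ((145037 + (36357 - 58237)) - 145140) + (2 - 1372) = ((145037 - 21880) - 145140) - 1370 = (123157 - 145140) - 1370 = -21983 - 1370 = -23353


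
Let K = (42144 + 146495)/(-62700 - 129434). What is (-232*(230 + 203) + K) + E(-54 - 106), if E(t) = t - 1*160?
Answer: -19362684623/192134 ≈ -1.0078e+5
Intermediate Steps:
E(t) = -160 + t (E(t) = t - 160 = -160 + t)
K = -188639/192134 (K = 188639/(-192134) = 188639*(-1/192134) = -188639/192134 ≈ -0.98181)
(-232*(230 + 203) + K) + E(-54 - 106) = (-232*(230 + 203) - 188639/192134) + (-160 + (-54 - 106)) = (-232*433 - 188639/192134) + (-160 - 160) = (-100456 - 188639/192134) - 320 = -19301201743/192134 - 320 = -19362684623/192134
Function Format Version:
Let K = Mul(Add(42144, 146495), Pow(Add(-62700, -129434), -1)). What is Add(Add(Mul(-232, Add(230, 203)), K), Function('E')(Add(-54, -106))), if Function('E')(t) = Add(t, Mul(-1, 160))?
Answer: Rational(-19362684623, 192134) ≈ -1.0078e+5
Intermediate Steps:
Function('E')(t) = Add(-160, t) (Function('E')(t) = Add(t, -160) = Add(-160, t))
K = Rational(-188639, 192134) (K = Mul(188639, Pow(-192134, -1)) = Mul(188639, Rational(-1, 192134)) = Rational(-188639, 192134) ≈ -0.98181)
Add(Add(Mul(-232, Add(230, 203)), K), Function('E')(Add(-54, -106))) = Add(Add(Mul(-232, Add(230, 203)), Rational(-188639, 192134)), Add(-160, Add(-54, -106))) = Add(Add(Mul(-232, 433), Rational(-188639, 192134)), Add(-160, -160)) = Add(Add(-100456, Rational(-188639, 192134)), -320) = Add(Rational(-19301201743, 192134), -320) = Rational(-19362684623, 192134)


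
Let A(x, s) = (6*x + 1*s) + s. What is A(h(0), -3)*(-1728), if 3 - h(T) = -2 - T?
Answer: -41472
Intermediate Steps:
h(T) = 5 + T (h(T) = 3 - (-2 - T) = 3 + (2 + T) = 5 + T)
A(x, s) = 2*s + 6*x (A(x, s) = (6*x + s) + s = (s + 6*x) + s = 2*s + 6*x)
A(h(0), -3)*(-1728) = (2*(-3) + 6*(5 + 0))*(-1728) = (-6 + 6*5)*(-1728) = (-6 + 30)*(-1728) = 24*(-1728) = -41472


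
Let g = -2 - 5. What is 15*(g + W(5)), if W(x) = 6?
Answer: -15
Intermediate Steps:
g = -7
15*(g + W(5)) = 15*(-7 + 6) = 15*(-1) = -15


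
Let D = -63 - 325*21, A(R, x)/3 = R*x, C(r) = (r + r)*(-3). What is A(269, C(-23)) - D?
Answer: 118254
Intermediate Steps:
C(r) = -6*r (C(r) = (2*r)*(-3) = -6*r)
A(R, x) = 3*R*x (A(R, x) = 3*(R*x) = 3*R*x)
D = -6888 (D = -63 - 6825 = -6888)
A(269, C(-23)) - D = 3*269*(-6*(-23)) - 1*(-6888) = 3*269*138 + 6888 = 111366 + 6888 = 118254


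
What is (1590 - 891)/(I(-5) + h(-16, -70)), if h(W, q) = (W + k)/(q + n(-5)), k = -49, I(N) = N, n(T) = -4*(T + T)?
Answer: -4194/17 ≈ -246.71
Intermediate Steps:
n(T) = -8*T
h(W, q) = (-49 + W)/(40 + q) (h(W, q) = (W - 49)/(q - 8*(-5)) = (-49 + W)/(q + 40) = (-49 + W)/(40 + q))
(1590 - 891)/(I(-5) + h(-16, -70)) = (1590 - 891)/(-5 + (-49 - 16)/(40 - 70)) = 699/(-5 - 65/(-30)) = 699/(-5 - 1/30*(-65)) = 699/(-5 + 13/6) = 699/(-17/6) = 699*(-6/17) = -4194/17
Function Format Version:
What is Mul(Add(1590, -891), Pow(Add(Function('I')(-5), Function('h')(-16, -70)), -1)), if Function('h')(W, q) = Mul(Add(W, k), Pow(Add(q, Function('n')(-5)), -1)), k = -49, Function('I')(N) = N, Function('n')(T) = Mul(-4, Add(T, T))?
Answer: Rational(-4194, 17) ≈ -246.71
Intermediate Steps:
Function('n')(T) = Mul(-8, T) (Function('n')(T) = Mul(-4, Mul(2, T)) = Mul(-8, T))
Function('h')(W, q) = Mul(Pow(Add(40, q), -1), Add(-49, W)) (Function('h')(W, q) = Mul(Add(W, -49), Pow(Add(q, Mul(-8, -5)), -1)) = Mul(Add(-49, W), Pow(Add(q, 40), -1)) = Mul(Add(-49, W), Pow(Add(40, q), -1)) = Mul(Pow(Add(40, q), -1), Add(-49, W)))
Mul(Add(1590, -891), Pow(Add(Function('I')(-5), Function('h')(-16, -70)), -1)) = Mul(Add(1590, -891), Pow(Add(-5, Mul(Pow(Add(40, -70), -1), Add(-49, -16))), -1)) = Mul(699, Pow(Add(-5, Mul(Pow(-30, -1), -65)), -1)) = Mul(699, Pow(Add(-5, Mul(Rational(-1, 30), -65)), -1)) = Mul(699, Pow(Add(-5, Rational(13, 6)), -1)) = Mul(699, Pow(Rational(-17, 6), -1)) = Mul(699, Rational(-6, 17)) = Rational(-4194, 17)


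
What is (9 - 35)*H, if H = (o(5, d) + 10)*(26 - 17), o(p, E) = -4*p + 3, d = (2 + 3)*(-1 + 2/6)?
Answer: 1638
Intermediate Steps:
d = -10/3 (d = 5*(-1 + 2*(⅙)) = 5*(-1 + ⅓) = 5*(-⅔) = -10/3 ≈ -3.3333)
o(p, E) = 3 - 4*p
H = -63 (H = ((3 - 4*5) + 10)*(26 - 17) = ((3 - 20) + 10)*9 = (-17 + 10)*9 = -7*9 = -63)
(9 - 35)*H = (9 - 35)*(-63) = -26*(-63) = 1638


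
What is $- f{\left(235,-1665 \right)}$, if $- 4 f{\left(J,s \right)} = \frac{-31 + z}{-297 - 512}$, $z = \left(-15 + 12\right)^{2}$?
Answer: $\frac{11}{1618} \approx 0.0067985$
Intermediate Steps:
$z = 9$ ($z = \left(-3\right)^{2} = 9$)
$f{\left(J,s \right)} = - \frac{11}{1618}$ ($f{\left(J,s \right)} = - \frac{\left(-31 + 9\right) \frac{1}{-297 - 512}}{4} = - \frac{\left(-22\right) \frac{1}{-809}}{4} = - \frac{\left(-22\right) \left(- \frac{1}{809}\right)}{4} = \left(- \frac{1}{4}\right) \frac{22}{809} = - \frac{11}{1618}$)
$- f{\left(235,-1665 \right)} = \left(-1\right) \left(- \frac{11}{1618}\right) = \frac{11}{1618}$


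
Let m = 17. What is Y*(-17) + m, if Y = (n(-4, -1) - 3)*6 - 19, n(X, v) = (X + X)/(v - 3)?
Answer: 442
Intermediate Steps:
n(X, v) = 2*X/(-3 + v) (n(X, v) = (2*X)/(-3 + v) = 2*X/(-3 + v))
Y = -25 (Y = (2*(-4)/(-3 - 1) - 3)*6 - 19 = (2*(-4)/(-4) - 3)*6 - 19 = (2*(-4)*(-1/4) - 3)*6 - 19 = (2 - 3)*6 - 19 = -1*6 - 19 = -6 - 19 = -25)
Y*(-17) + m = -25*(-17) + 17 = 425 + 17 = 442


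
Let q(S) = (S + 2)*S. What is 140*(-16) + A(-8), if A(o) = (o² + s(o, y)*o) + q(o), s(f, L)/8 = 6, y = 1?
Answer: -2512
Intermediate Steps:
q(S) = S*(2 + S) (q(S) = (2 + S)*S = S*(2 + S))
s(f, L) = 48 (s(f, L) = 8*6 = 48)
A(o) = o² + 48*o + o*(2 + o) (A(o) = (o² + 48*o) + o*(2 + o) = o² + 48*o + o*(2 + o))
140*(-16) + A(-8) = 140*(-16) + 2*(-8)*(25 - 8) = -2240 + 2*(-8)*17 = -2240 - 272 = -2512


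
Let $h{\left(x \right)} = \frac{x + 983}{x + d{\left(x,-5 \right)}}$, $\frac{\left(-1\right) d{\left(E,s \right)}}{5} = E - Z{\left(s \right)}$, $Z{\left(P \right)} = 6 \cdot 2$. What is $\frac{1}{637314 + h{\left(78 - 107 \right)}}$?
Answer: $\frac{88}{56084109} \approx 1.5691 \cdot 10^{-6}$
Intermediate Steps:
$Z{\left(P \right)} = 12$
$d{\left(E,s \right)} = 60 - 5 E$ ($d{\left(E,s \right)} = - 5 \left(E - 12\right) = - 5 \left(-12 + E\right) = 60 - 5 E$)
$h{\left(x \right)} = \frac{983 + x}{60 - 4 x}$ ($h{\left(x \right)} = \frac{x + 983}{x - \left(-60 + 5 x\right)} = \frac{983 + x}{60 - 4 x}$)
$\frac{1}{637314 + h{\left(78 - 107 \right)}} = \frac{1}{637314 + \frac{-983 - \left(78 - 107\right)}{4 \left(-15 + \left(78 - 107\right)\right)}} = \frac{1}{637314 + \frac{-983 - -29}{4 \left(-15 - 29\right)}} = \frac{1}{637314 + \frac{-983 + 29}{4 \left(-44\right)}} = \frac{1}{637314 + \frac{1}{4} \left(- \frac{1}{44}\right) \left(-954\right)} = \frac{1}{637314 + \frac{477}{88}} = \frac{1}{\frac{56084109}{88}} = \frac{88}{56084109}$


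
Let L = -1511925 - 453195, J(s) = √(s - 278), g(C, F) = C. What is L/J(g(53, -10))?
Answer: 131008*I ≈ 1.3101e+5*I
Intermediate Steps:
J(s) = √(-278 + s)
L = -1965120
L/J(g(53, -10)) = -1965120/√(-278 + 53) = -1965120*(-I/15) = -(-131008)*I = 131008*I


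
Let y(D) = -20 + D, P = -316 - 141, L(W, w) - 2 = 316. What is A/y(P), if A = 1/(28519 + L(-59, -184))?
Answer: -1/13755249 ≈ -7.2700e-8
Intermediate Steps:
L(W, w) = 318 (L(W, w) = 2 + 316 = 318)
P = -457
A = 1/28837 (A = 1/(28519 + 318) = 1/28837 ≈ 3.4678e-5)
A/y(P) = 1/(28837*(-20 - 457)) = (1/28837)/(-477) = (1/28837)*(-1/477) = -1/13755249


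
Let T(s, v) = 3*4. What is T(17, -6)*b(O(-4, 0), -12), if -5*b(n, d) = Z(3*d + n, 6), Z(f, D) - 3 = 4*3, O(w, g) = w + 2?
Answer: -36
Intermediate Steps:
O(w, g) = 2 + w
Z(f, D) = 15 (Z(f, D) = 3 + 4*3 = 3 + 12 = 15)
T(s, v) = 12
b(n, d) = -3 (b(n, d) = -⅕*15 = -3)
T(17, -6)*b(O(-4, 0), -12) = 12*(-3) = -36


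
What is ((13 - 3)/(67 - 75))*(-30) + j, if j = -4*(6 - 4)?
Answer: 59/2 ≈ 29.500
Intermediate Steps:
j = -8 (j = -4*2 = -8)
((13 - 3)/(67 - 75))*(-30) + j = ((13 - 3)/(67 - 75))*(-30) - 8 = (10/(-8))*(-30) - 8 = (10*(-⅛))*(-30) - 8 = -5/4*(-30) - 8 = 75/2 - 8 = 59/2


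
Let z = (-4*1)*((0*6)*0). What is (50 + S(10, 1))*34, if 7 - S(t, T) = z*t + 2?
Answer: 1870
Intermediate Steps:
z = 0 (z = -0*0 = -4*0 = 0)
S(t, T) = 5 (S(t, T) = 7 - (0*t + 2) = 7 - (0 + 2) = 7 - 1*2 = 7 - 2 = 5)
(50 + S(10, 1))*34 = (50 + 5)*34 = 55*34 = 1870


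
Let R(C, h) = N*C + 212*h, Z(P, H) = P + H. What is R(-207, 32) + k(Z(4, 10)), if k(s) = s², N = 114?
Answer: -16618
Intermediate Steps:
Z(P, H) = H + P
R(C, h) = 114*C + 212*h
R(-207, 32) + k(Z(4, 10)) = (114*(-207) + 212*32) + (10 + 4)² = (-23598 + 6784) + 14² = -16814 + 196 = -16618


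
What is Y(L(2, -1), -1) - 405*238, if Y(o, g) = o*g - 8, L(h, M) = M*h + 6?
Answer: -96402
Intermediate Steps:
L(h, M) = 6 + M*h
Y(o, g) = -8 + g*o (Y(o, g) = g*o - 8 = -8 + g*o)
Y(L(2, -1), -1) - 405*238 = (-8 - (6 - 1*2)) - 405*238 = (-8 - (6 - 2)) - 96390 = (-8 - 1*4) - 96390 = (-8 - 4) - 96390 = -12 - 96390 = -96402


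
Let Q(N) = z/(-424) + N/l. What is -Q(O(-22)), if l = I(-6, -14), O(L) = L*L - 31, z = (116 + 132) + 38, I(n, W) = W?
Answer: 49019/1484 ≈ 33.032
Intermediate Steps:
z = 286 (z = 248 + 38 = 286)
O(L) = -31 + L**2 (O(L) = L**2 - 31 = -31 + L**2)
l = -14
Q(N) = -143/212 - N/14 (Q(N) = 286/(-424) + N/(-14) = 286*(-1/424) + N*(-1/14) = -143/212 - N/14)
-Q(O(-22)) = -(-143/212 - (-31 + (-22)**2)/14) = -(-143/212 - (-31 + 484)/14) = -(-143/212 - 1/14*453) = -(-143/212 - 453/14) = -1*(-49019/1484) = 49019/1484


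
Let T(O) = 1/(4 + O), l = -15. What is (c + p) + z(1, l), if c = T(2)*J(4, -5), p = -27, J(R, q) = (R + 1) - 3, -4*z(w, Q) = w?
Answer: -323/12 ≈ -26.917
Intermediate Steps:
z(w, Q) = -w/4
J(R, q) = -2 + R (J(R, q) = (1 + R) - 3 = -2 + R)
c = 1/3 (c = (-2 + 4)/(4 + 2) = 2/6 = (1/6)*2 = 1/3 ≈ 0.33333)
(c + p) + z(1, l) = (1/3 - 27) - 1/4*1 = -80/3 - 1/4 = -323/12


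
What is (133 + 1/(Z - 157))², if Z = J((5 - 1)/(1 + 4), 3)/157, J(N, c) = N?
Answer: 268640885111824/15188344081 ≈ 17687.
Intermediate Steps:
Z = 4/785 (Z = ((5 - 1)/(1 + 4))/157 = (4/5)*(1/157) = (4*(⅕))*(1/157) = (⅘)*(1/157) = 4/785 ≈ 0.0050955)
(133 + 1/(Z - 157))² = (133 + 1/(4/785 - 157))² = (133 + 1/(-123241/785))² = (133 - 785/123241)² = (16390268/123241)² = 268640885111824/15188344081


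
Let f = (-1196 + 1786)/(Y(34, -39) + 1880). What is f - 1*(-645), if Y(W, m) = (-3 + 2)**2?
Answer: 1213835/1881 ≈ 645.31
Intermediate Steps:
Y(W, m) = 1 (Y(W, m) = (-1)**2 = 1)
f = 590/1881 (f = (-1196 + 1786)/(1 + 1880) = 590/1881 ≈ 0.31366)
f - 1*(-645) = 590/1881 - 1*(-645) = 590/1881 + 645 = 1213835/1881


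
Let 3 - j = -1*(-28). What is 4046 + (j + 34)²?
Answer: 4127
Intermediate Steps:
j = -25 (j = 3 - (-1)*(-28) = 3 - 1*28 = 3 - 28 = -25)
4046 + (j + 34)² = 4046 + (-25 + 34)² = 4046 + 9² = 4046 + 81 = 4127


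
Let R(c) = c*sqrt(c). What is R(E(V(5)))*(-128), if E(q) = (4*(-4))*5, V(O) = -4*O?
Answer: 40960*I*sqrt(5) ≈ 91589.0*I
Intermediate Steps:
E(q) = -80 (E(q) = -16*5 = -80)
R(c) = c**(3/2)
R(E(V(5)))*(-128) = (-80)**(3/2)*(-128) = -320*I*sqrt(5)*(-128) = 40960*I*sqrt(5)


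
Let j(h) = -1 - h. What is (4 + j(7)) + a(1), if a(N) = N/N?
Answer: -3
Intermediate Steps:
a(N) = 1
(4 + j(7)) + a(1) = (4 + (-1 - 1*7)) + 1 = (4 + (-1 - 7)) + 1 = (4 - 8) + 1 = -4 + 1 = -3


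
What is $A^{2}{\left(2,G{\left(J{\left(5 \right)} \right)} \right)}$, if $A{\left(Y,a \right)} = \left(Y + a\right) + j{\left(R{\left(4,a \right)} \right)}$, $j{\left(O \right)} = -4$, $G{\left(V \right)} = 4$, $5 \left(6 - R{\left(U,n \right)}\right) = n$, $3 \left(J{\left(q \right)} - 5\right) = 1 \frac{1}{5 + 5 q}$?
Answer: $4$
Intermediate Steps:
$J{\left(q \right)} = 5 + \frac{1}{3 \left(5 + 5 q\right)}$ ($J{\left(q \right)} = 5 + \frac{1 \frac{1}{5 + 5 q}}{3} = 5 + \frac{1}{3 \left(5 + 5 q\right)}$)
$R{\left(U,n \right)} = 6 - \frac{n}{5}$
$A{\left(Y,a \right)} = -4 + Y + a$ ($A{\left(Y,a \right)} = \left(Y + a\right) - 4 = -4 + Y + a$)
$A^{2}{\left(2,G{\left(J{\left(5 \right)} \right)} \right)} = \left(-4 + 2 + 4\right)^{2} = 2^{2} = 4$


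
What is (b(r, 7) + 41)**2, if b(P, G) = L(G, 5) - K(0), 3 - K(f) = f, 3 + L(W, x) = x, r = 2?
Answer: 1600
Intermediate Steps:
L(W, x) = -3 + x
K(f) = 3 - f
b(P, G) = -1 (b(P, G) = (-3 + 5) - (3 - 1*0) = 2 - (3 + 0) = 2 - 1*3 = 2 - 3 = -1)
(b(r, 7) + 41)**2 = (-1 + 41)**2 = 40**2 = 1600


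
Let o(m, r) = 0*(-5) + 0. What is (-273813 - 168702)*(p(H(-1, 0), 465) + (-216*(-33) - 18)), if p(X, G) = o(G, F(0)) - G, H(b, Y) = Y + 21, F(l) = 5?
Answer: -2940512175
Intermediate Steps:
o(m, r) = 0 (o(m, r) = 0 + 0 = 0)
H(b, Y) = 21 + Y
p(X, G) = -G (p(X, G) = 0 - G = -G)
(-273813 - 168702)*(p(H(-1, 0), 465) + (-216*(-33) - 18)) = (-273813 - 168702)*(-1*465 + (-216*(-33) - 18)) = -442515*(-465 + (7128 - 18)) = -442515*(-465 + 7110) = -442515*6645 = -2940512175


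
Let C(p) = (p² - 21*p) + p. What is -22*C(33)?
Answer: -9438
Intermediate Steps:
C(p) = p² - 20*p
-22*C(33) = -726*(-20 + 33) = -726*13 = -22*429 = -9438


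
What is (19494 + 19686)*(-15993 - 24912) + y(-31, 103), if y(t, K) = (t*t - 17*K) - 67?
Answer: -1602658757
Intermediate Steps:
y(t, K) = -67 + t**2 - 17*K (y(t, K) = (t**2 - 17*K) - 67 = -67 + t**2 - 17*K)
(19494 + 19686)*(-15993 - 24912) + y(-31, 103) = (19494 + 19686)*(-15993 - 24912) + (-67 + (-31)**2 - 17*103) = 39180*(-40905) + (-67 + 961 - 1751) = -1602657900 - 857 = -1602658757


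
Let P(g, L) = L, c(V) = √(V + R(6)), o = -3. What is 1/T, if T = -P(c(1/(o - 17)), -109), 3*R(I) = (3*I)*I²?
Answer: 1/109 ≈ 0.0091743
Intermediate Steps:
R(I) = I³ (R(I) = ((3*I)*I²)/3 = (3*I³)/3 = I³)
c(V) = √(216 + V) (c(V) = √(V + 6³) = √(V + 216) = √(216 + V))
T = 109 (T = -1*(-109) = 109)
1/T = 1/109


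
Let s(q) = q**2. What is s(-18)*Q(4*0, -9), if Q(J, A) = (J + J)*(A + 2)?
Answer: 0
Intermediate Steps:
Q(J, A) = 2*J*(2 + A) (Q(J, A) = (2*J)*(2 + A) = 2*J*(2 + A))
s(-18)*Q(4*0, -9) = (-18)**2*(2*(4*0)*(2 - 9)) = 324*(2*0*(-7)) = 324*0 = 0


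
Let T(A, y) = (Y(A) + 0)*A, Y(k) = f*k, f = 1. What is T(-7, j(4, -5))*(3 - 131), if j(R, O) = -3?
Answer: -6272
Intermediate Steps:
Y(k) = k (Y(k) = 1*k = k)
T(A, y) = A² (T(A, y) = (A + 0)*A = A*A = A²)
T(-7, j(4, -5))*(3 - 131) = (-7)²*(3 - 131) = 49*(-128) = -6272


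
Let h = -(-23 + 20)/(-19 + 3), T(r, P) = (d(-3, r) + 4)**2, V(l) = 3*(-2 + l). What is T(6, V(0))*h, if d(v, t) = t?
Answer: -75/4 ≈ -18.750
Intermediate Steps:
V(l) = -6 + 3*l
T(r, P) = (4 + r)**2 (T(r, P) = (r + 4)**2 = (4 + r)**2)
h = -3/16 (h = -(-3)/(-16) = -(-3)*(-1)/16 = -1*3/16 = -3/16 ≈ -0.18750)
T(6, V(0))*h = (4 + 6)**2*(-3/16) = 10**2*(-3/16) = 100*(-3/16) = -75/4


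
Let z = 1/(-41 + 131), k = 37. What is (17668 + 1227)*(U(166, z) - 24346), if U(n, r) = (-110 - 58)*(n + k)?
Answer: -1104412750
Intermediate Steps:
z = 1/90 ≈ 0.011111
U(n, r) = -6216 - 168*n (U(n, r) = (-110 - 58)*(n + 37) = -168*(37 + n) = -6216 - 168*n)
(17668 + 1227)*(U(166, z) - 24346) = (17668 + 1227)*((-6216 - 168*166) - 24346) = 18895*((-6216 - 27888) - 24346) = 18895*(-34104 - 24346) = 18895*(-58450) = -1104412750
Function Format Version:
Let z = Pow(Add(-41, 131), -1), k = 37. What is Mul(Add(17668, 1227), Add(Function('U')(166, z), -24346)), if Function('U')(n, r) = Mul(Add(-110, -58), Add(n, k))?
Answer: -1104412750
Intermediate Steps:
z = Rational(1, 90) (z = Pow(90, -1) = Rational(1, 90) ≈ 0.011111)
Function('U')(n, r) = Add(-6216, Mul(-168, n)) (Function('U')(n, r) = Mul(Add(-110, -58), Add(n, 37)) = Mul(-168, Add(37, n)) = Add(-6216, Mul(-168, n)))
Mul(Add(17668, 1227), Add(Function('U')(166, z), -24346)) = Mul(Add(17668, 1227), Add(Add(-6216, Mul(-168, 166)), -24346)) = Mul(18895, Add(Add(-6216, -27888), -24346)) = Mul(18895, Add(-34104, -24346)) = Mul(18895, -58450) = -1104412750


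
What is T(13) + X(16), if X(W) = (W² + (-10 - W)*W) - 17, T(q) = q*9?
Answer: -60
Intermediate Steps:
T(q) = 9*q
X(W) = -17 + W² + W*(-10 - W) (X(W) = (W² + W*(-10 - W)) - 17 = -17 + W² + W*(-10 - W))
T(13) + X(16) = 9*13 + (-17 - 10*16) = 117 + (-17 - 160) = 117 - 177 = -60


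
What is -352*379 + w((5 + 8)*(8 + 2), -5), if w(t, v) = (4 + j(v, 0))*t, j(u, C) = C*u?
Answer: -132888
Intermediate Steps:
w(t, v) = 4*t (w(t, v) = (4 + 0*v)*t = (4 + 0)*t = 4*t)
-352*379 + w((5 + 8)*(8 + 2), -5) = -352*379 + 4*((5 + 8)*(8 + 2)) = -133408 + 4*(13*10) = -133408 + 4*130 = -133408 + 520 = -132888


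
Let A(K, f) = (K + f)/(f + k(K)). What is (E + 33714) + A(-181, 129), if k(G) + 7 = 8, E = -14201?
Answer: 97563/5 ≈ 19513.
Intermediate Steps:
k(G) = 1 (k(G) = -7 + 8 = 1)
A(K, f) = (K + f)/(1 + f) (A(K, f) = (K + f)/(f + 1) = (K + f)/(1 + f))
(E + 33714) + A(-181, 129) = (-14201 + 33714) + (-181 + 129)/(1 + 129) = 19513 - 52/130 = 19513 + (1/130)*(-52) = 19513 - ⅖ = 97563/5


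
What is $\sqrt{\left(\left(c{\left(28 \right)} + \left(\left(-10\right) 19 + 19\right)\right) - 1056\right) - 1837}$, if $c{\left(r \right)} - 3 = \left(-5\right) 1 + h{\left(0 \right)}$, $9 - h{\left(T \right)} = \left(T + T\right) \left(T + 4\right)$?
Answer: $i \sqrt{3057} \approx 55.29 i$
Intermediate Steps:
$h{\left(T \right)} = 9 - 2 T \left(4 + T\right)$ ($h{\left(T \right)} = 9 - \left(T + T\right) \left(T + 4\right) = 9 - 2 T \left(4 + T\right)$)
$c{\left(r \right)} = 7$ ($c{\left(r \right)} = 3 - \left(-4 + 0\right) = 3 + \left(-5 + \left(9 + 0 - 0\right)\right) = 3 + \left(-5 + \left(9 + 0 + 0\right)\right) = 3 + \left(-5 + 9\right) = 3 + 4 = 7$)
$\sqrt{\left(\left(c{\left(28 \right)} + \left(\left(-10\right) 19 + 19\right)\right) - 1056\right) - 1837} = \sqrt{\left(\left(7 + \left(\left(-10\right) 19 + 19\right)\right) - 1056\right) - 1837} = \sqrt{\left(\left(7 + \left(-190 + 19\right)\right) - 1056\right) - 1837} = \sqrt{\left(\left(7 - 171\right) - 1056\right) - 1837} = \sqrt{\left(-164 - 1056\right) - 1837} = \sqrt{-1220 - 1837} = \sqrt{-3057} = i \sqrt{3057}$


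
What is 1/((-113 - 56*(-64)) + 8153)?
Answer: 1/11624 ≈ 8.6029e-5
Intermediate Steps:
1/((-113 - 56*(-64)) + 8153) = 1/((-113 + 3584) + 8153) = 1/(3471 + 8153) = 1/11624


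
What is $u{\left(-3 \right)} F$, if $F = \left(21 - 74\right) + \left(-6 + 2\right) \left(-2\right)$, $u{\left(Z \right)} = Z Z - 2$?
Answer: $-315$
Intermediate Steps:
$u{\left(Z \right)} = -2 + Z^{2}$ ($u{\left(Z \right)} = Z^{2} - 2 = -2 + Z^{2}$)
$F = -45$ ($F = -53 - -8 = -53 + 8 = -45$)
$u{\left(-3 \right)} F = \left(-2 + \left(-3\right)^{2}\right) \left(-45\right) = \left(-2 + 9\right) \left(-45\right) = 7 \left(-45\right) = -315$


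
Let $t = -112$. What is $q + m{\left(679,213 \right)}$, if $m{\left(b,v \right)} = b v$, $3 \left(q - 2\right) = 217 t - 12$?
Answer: $\frac{409571}{3} \approx 1.3652 \cdot 10^{5}$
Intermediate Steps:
$q = - \frac{24310}{3}$ ($q = 2 + \frac{217 \left(-112\right) - 12}{3} = 2 + \frac{-24304 - 12}{3} = 2 + \frac{1}{3} \left(-24316\right) = 2 - \frac{24316}{3} = - \frac{24310}{3} \approx -8103.3$)
$q + m{\left(679,213 \right)} = - \frac{24310}{3} + 679 \cdot 213 = - \frac{24310}{3} + 144627 = \frac{409571}{3}$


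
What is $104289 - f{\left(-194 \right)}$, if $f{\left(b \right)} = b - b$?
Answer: $104289$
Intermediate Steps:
$f{\left(b \right)} = 0$
$104289 - f{\left(-194 \right)} = 104289 - 0 = 104289 + 0 = 104289$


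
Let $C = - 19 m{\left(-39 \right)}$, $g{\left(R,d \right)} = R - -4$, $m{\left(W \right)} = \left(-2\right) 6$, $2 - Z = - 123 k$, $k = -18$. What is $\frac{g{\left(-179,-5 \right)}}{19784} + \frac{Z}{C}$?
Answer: $- \frac{10950527}{1127688} \approx -9.7106$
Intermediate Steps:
$Z = -2212$ ($Z = 2 - \left(-123\right) \left(-18\right) = 2 - 2214 = -2212$)
$m{\left(W \right)} = -12$
$g{\left(R,d \right)} = 4 + R$ ($g{\left(R,d \right)} = R + 4 = 4 + R$)
$C = 228$ ($C = \left(-19\right) \left(-12\right) = 228$)
$\frac{g{\left(-179,-5 \right)}}{19784} + \frac{Z}{C} = \frac{4 - 179}{19784} - \frac{2212}{228} = \left(-175\right) \frac{1}{19784} - \frac{553}{57} = - \frac{175}{19784} - \frac{553}{57} = - \frac{10950527}{1127688}$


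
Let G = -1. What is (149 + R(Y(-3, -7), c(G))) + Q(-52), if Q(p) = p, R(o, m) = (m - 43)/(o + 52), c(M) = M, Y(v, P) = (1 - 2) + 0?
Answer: 4903/51 ≈ 96.137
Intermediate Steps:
Y(v, P) = -1 (Y(v, P) = -1 + 0 = -1)
R(o, m) = (-43 + m)/(52 + o)
(149 + R(Y(-3, -7), c(G))) + Q(-52) = (149 + (-43 - 1)/(52 - 1)) - 52 = (149 - 44/51) - 52 = 7555/51 - 52 = 4903/51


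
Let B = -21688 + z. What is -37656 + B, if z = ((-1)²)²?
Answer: -59343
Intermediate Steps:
z = 1 (z = 1² = 1)
B = -21687 (B = -21688 + 1 = -21687)
-37656 + B = -37656 - 21687 = -59343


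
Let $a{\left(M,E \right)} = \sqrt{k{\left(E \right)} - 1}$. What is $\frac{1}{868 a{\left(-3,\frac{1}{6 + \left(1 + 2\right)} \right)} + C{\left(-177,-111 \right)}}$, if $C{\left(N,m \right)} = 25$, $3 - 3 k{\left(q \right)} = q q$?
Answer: $\frac{6075}{905299} - \frac{7812 i \sqrt{3}}{905299} \approx 0.0067105 - 0.014946 i$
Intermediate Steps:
$k{\left(q \right)} = 1 - \frac{q^{2}}{3}$ ($k{\left(q \right)} = 1 - \frac{q q}{3} = 1 - \frac{q^{2}}{3}$)
$a{\left(M,E \right)} = \frac{\sqrt{3} \sqrt{- E^{2}}}{3}$ ($a{\left(M,E \right)} = \sqrt{\left(1 - \frac{E^{2}}{3}\right) - 1} = \sqrt{- \frac{E^{2}}{3}} = \frac{\sqrt{3} \sqrt{- E^{2}}}{3}$)
$\frac{1}{868 a{\left(-3,\frac{1}{6 + \left(1 + 2\right)} \right)} + C{\left(-177,-111 \right)}} = \frac{1}{868 \frac{\sqrt{3} \sqrt{- \left(\frac{1}{6 + \left(1 + 2\right)}\right)^{2}}}{3} + 25} = \frac{1}{868 \frac{\sqrt{3} \sqrt{- \left(\frac{1}{6 + 3}\right)^{2}}}{3} + 25} = \frac{1}{868 \frac{\sqrt{3} \sqrt{- \left(\frac{1}{9}\right)^{2}}}{3} + 25} = \frac{1}{868 \frac{\sqrt{3} \sqrt{- \frac{1}{81}}}{3} + 25} = \frac{1}{868 \frac{\sqrt{3} \frac{i}{9}}{3} + 25} = \frac{1}{868 \frac{i \sqrt{3}}{27} + 25} = \frac{1}{\frac{868 i \sqrt{3}}{27} + 25} = \frac{1}{25 + \frac{868 i \sqrt{3}}{27}}$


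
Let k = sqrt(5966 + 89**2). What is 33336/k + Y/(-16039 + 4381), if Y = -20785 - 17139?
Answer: 18962/5829 + 11112*sqrt(1543)/1543 ≈ 286.14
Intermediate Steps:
k = 3*sqrt(1543) (k = sqrt(5966 + 7921) = sqrt(13887) = 3*sqrt(1543) ≈ 117.84)
Y = -37924
33336/k + Y/(-16039 + 4381) = 33336/((3*sqrt(1543))) - 37924/(-16039 + 4381) = 33336*(sqrt(1543)/4629) - 37924/(-11658) = 11112*sqrt(1543)/1543 - 37924*(-1/11658) = 11112*sqrt(1543)/1543 + 18962/5829 = 18962/5829 + 11112*sqrt(1543)/1543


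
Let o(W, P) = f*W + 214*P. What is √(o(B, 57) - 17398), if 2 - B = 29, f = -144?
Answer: 4*I*√82 ≈ 36.222*I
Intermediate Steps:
B = -27 (B = 2 - 1*29 = 2 - 29 = -27)
o(W, P) = -144*W + 214*P
√(o(B, 57) - 17398) = √((-144*(-27) + 214*57) - 17398) = √((3888 + 12198) - 17398) = √(16086 - 17398) = √(-1312) = 4*I*√82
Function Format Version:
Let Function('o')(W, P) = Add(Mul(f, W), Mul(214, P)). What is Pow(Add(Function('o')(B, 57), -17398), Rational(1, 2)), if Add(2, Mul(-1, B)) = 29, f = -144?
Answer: Mul(4, I, Pow(82, Rational(1, 2))) ≈ Mul(36.222, I)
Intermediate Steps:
B = -27 (B = Add(2, Mul(-1, 29)) = Add(2, -29) = -27)
Function('o')(W, P) = Add(Mul(-144, W), Mul(214, P))
Pow(Add(Function('o')(B, 57), -17398), Rational(1, 2)) = Pow(Add(Add(Mul(-144, -27), Mul(214, 57)), -17398), Rational(1, 2)) = Pow(Add(Add(3888, 12198), -17398), Rational(1, 2)) = Pow(Add(16086, -17398), Rational(1, 2)) = Pow(-1312, Rational(1, 2)) = Mul(4, I, Pow(82, Rational(1, 2)))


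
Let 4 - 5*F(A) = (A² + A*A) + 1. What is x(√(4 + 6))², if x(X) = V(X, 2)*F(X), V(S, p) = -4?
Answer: 4624/25 ≈ 184.96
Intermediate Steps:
F(A) = ⅗ - 2*A²/5 (F(A) = ⅘ - ((A² + A*A) + 1)/5 = ⅘ - ((A² + A²) + 1)/5 = ⅘ - (2*A² + 1)/5 = ⅘ - (1 + 2*A²)/5 = ⅘ + (-⅕ - 2*A²/5) = ⅗ - 2*A²/5)
x(X) = -12/5 + 8*X²/5 (x(X) = -4*(⅗ - 2*X²/5) = -12/5 + 8*X²/5)
x(√(4 + 6))² = (-12/5 + 8*(√(4 + 6))²/5)² = (-12/5 + 8*(√10)²/5)² = (-12/5 + (8/5)*10)² = (-12/5 + 16)² = (68/5)² = 4624/25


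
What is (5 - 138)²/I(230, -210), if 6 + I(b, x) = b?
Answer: 2527/32 ≈ 78.969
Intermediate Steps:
I(b, x) = -6 + b
(5 - 138)²/I(230, -210) = (5 - 138)²/(-6 + 230) = (-133)²/224 = 17689*(1/224) = 2527/32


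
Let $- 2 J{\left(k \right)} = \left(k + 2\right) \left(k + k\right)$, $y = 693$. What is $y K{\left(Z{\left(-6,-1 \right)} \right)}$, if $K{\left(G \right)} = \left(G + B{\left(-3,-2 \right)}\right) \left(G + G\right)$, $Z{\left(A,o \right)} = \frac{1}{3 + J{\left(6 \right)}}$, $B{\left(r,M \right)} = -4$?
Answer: $\frac{27874}{225} \approx 123.88$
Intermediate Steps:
$J{\left(k \right)} = - k \left(2 + k\right)$ ($J{\left(k \right)} = - \frac{\left(k + 2\right) \left(k + k\right)}{2} = - \frac{\left(2 + k\right) 2 k}{2} = - \frac{2 k \left(2 + k\right)}{2} = - k \left(2 + k\right)$)
$Z{\left(A,o \right)} = - \frac{1}{45}$ ($Z{\left(A,o \right)} = \frac{1}{3 - 6 \left(2 + 6\right)} = \frac{1}{3 - 6 \cdot 8} = \frac{1}{3 - 48} = \frac{1}{-45} = - \frac{1}{45}$)
$K{\left(G \right)} = 2 G \left(-4 + G\right)$ ($K{\left(G \right)} = \left(G - 4\right) \left(G + G\right) = \left(-4 + G\right) 2 G = 2 G \left(-4 + G\right)$)
$y K{\left(Z{\left(-6,-1 \right)} \right)} = 693 \cdot 2 \left(- \frac{1}{45}\right) \left(-4 - \frac{1}{45}\right) = 693 \cdot 2 \left(- \frac{1}{45}\right) \left(- \frac{181}{45}\right) = 693 \cdot \frac{362}{2025} = \frac{27874}{225}$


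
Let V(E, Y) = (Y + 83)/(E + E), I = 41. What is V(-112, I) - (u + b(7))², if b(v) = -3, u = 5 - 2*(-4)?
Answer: -5631/56 ≈ -100.55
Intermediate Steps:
u = 13 (u = 5 + 8 = 13)
V(E, Y) = (83 + Y)/(2*E) (V(E, Y) = (83 + Y)/((2*E)) = (83 + Y)*(1/(2*E)) = (83 + Y)/(2*E))
V(-112, I) - (u + b(7))² = (½)*(83 + 41)/(-112) - (13 - 3)² = (½)*(-1/112)*124 - 1*10² = -31/56 - 1*100 = -31/56 - 100 = -5631/56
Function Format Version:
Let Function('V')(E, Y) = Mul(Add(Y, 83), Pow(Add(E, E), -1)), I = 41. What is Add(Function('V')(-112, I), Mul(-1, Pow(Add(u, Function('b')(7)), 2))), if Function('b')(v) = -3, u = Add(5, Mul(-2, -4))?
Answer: Rational(-5631, 56) ≈ -100.55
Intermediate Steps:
u = 13 (u = Add(5, 8) = 13)
Function('V')(E, Y) = Mul(Rational(1, 2), Pow(E, -1), Add(83, Y)) (Function('V')(E, Y) = Mul(Add(83, Y), Pow(Mul(2, E), -1)) = Mul(Add(83, Y), Mul(Rational(1, 2), Pow(E, -1))) = Mul(Rational(1, 2), Pow(E, -1), Add(83, Y)))
Add(Function('V')(-112, I), Mul(-1, Pow(Add(u, Function('b')(7)), 2))) = Add(Mul(Rational(1, 2), Pow(-112, -1), Add(83, 41)), Mul(-1, Pow(Add(13, -3), 2))) = Add(Mul(Rational(1, 2), Rational(-1, 112), 124), Mul(-1, Pow(10, 2))) = Add(Rational(-31, 56), Mul(-1, 100)) = Add(Rational(-31, 56), -100) = Rational(-5631, 56)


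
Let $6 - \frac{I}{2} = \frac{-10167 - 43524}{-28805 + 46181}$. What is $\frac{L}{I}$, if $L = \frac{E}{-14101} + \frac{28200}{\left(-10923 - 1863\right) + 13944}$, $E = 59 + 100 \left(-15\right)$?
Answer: $\frac{192736946448}{143283884957} \approx 1.3451$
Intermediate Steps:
$E = -1441$ ($E = 59 - 1500 = -1441$)
$L = \frac{66552813}{2721493}$ ($L = - \frac{1441}{-14101} + \frac{28200}{\left(-10923 - 1863\right) + 13944} = \left(-1441\right) \left(- \frac{1}{14101}\right) + \frac{28200}{-12786 + 13944} = \frac{1441}{14101} + \frac{28200}{1158} = \frac{1441}{14101} + 28200 \cdot \frac{1}{1158} = \frac{1441}{14101} + \frac{4700}{193} = \frac{66552813}{2721493} \approx 24.455$)
$I = \frac{52649}{2896}$ ($I = 12 - 2 \frac{-10167 - 43524}{-28805 + 46181} = 12 - 2 \left(- \frac{53691}{17376}\right) = 12 - 2 \left(\left(-53691\right) \frac{1}{17376}\right) = 12 - - \frac{17897}{2896} = 12 + \frac{17897}{2896} = \frac{52649}{2896} \approx 18.18$)
$\frac{L}{I} = \frac{66552813}{2721493 \cdot \frac{52649}{2896}} = \frac{66552813}{2721493} \cdot \frac{2896}{52649} = \frac{192736946448}{143283884957}$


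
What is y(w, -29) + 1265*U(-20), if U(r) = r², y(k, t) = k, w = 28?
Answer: 506028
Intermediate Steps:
y(w, -29) + 1265*U(-20) = 28 + 1265*(-20)² = 28 + 1265*400 = 28 + 506000 = 506028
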